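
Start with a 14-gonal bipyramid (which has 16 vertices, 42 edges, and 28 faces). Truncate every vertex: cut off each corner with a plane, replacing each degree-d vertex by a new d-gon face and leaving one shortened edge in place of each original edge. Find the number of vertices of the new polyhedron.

84

Truncation replaces each original edge-end by a new vertex, so V′ = 2E = 84.
Each original edge survives, and each old vertex of degree d contributes d new edges; summing degrees gives Σd = 2E, so E′ = E + 2E = 3E = 126.
Each original face survives and each original vertex becomes one new face: F′ = F + V = 44.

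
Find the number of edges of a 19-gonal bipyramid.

A bipyramid over an n-gon has 2n triangular faces and n + 2 vertices: V = 19 + 2 = 21, E = 3·19 = 57, F = 2·19 = 38.
Check: V − E + F = 21 − 57 + 38 = 2.

57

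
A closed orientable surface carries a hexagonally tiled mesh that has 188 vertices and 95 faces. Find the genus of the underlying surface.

2

Every face is a hexagon, so 2E = 6·95 = 570, giving E = 285.
χ = V − E + F = 188 − 285 + 95 = -2.
For a closed orientable surface χ = 2 − 2g, so g = (2 − (-2))/2 = 2.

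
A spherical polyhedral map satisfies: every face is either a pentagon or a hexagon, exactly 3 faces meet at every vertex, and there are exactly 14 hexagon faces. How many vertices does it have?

Let x be the number of pentagons; then F = 14 + x.
Edge–face incidences: 2E = 6·14 + 5·x = 84 + 5x.
Every vertex has degree 3, so 3V = 2E.
Euler: V − E + F = 2 ⇒ (2E)/3 − E + (14 + x) = 2.
Multiply by 6: 2·(2E) − 3·(2E) + 6·(14 + x) = 12, i.e. 84 + 6x − (84 + 5x) = 12.
Collecting terms: x = 12.
Then 2E = 84 + 5·12 = 144, so E = 72, V = 2E/3 = 48, F = 14 + 12 = 26.

48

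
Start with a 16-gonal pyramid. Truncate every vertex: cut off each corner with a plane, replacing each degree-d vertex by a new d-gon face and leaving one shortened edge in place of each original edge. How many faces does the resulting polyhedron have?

34

The base solid has V = 17, E = 32, F = 17.
Truncation replaces each original edge-end by a new vertex, so V′ = 2E = 64.
Each original edge survives, and each old vertex of degree d contributes d new edges; summing degrees gives Σd = 2E, so E′ = E + 2E = 3E = 96.
Each original face survives and each original vertex becomes one new face: F′ = F + V = 34.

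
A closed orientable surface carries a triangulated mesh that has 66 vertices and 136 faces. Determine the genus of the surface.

2

Every face is a triangle, so 2E = 3·136 = 408, giving E = 204.
χ = V − E + F = 66 − 204 + 136 = -2.
For a closed orientable surface χ = 2 − 2g, so g = (2 − (-2))/2 = 2.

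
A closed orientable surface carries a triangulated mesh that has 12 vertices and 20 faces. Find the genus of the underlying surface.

0

Every face is a triangle, so 2E = 3·20 = 60, giving E = 30.
χ = V − E + F = 12 − 30 + 20 = 2.
For a closed orientable surface χ = 2 − 2g, so g = (2 − (2))/2 = 0.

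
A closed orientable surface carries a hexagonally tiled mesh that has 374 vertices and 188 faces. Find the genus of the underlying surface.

2

Every face is a hexagon, so 2E = 6·188 = 1128, giving E = 564.
χ = V − E + F = 374 − 564 + 188 = -2.
For a closed orientable surface χ = 2 − 2g, so g = (2 − (-2))/2 = 2.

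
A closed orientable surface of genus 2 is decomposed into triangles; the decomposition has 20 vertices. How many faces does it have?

44

χ = 2 − 2·2 = -2, and every face is a triangle so 3F = 2E.
V − E + F = -2 with E = 3F/2 gives 20 − (3/2 − 1)·F = -2, so F = 44 and E = 66.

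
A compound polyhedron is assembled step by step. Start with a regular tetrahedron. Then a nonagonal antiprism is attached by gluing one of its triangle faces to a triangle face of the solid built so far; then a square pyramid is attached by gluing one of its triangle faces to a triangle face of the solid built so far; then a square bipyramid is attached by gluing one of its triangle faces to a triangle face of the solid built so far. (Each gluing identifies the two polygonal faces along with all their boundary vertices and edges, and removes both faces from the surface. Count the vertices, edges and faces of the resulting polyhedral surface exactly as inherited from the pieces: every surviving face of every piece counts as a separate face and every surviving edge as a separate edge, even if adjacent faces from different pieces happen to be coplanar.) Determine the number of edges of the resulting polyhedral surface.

53

A regular tetrahedron: V=4, E=6, F=4.
Attach a nonagonal antiprism (V=18, E=36, F=20) along a 3-gon: merge 3 vertices and 3 edges, delete both glued faces → V=19, E=39, F=22.
Attach a square pyramid (V=5, E=8, F=5) along a 3-gon: merge 3 vertices and 3 edges, delete both glued faces → V=21, E=44, F=25.
Attach a square bipyramid (V=6, E=12, F=8) along a 3-gon: merge 3 vertices and 3 edges, delete both glued faces → V=24, E=53, F=31.
Check: V − E + F = 24 − 53 + 31 = 2.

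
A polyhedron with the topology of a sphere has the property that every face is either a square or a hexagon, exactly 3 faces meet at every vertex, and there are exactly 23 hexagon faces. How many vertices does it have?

54

Let x be the number of squares; then F = 23 + x.
Edge–face incidences: 2E = 6·23 + 4·x = 138 + 4x.
Every vertex has degree 3, so 3V = 2E.
Euler: V − E + F = 2 ⇒ (2E)/3 − E + (23 + x) = 2.
Multiply by 6: 2·(2E) − 3·(2E) + 6·(23 + x) = 12, i.e. 138 + 6x − (138 + 4x) = 12.
Collecting terms: 2x = 12, so x = 6.
Then 2E = 138 + 4·6 = 162, so E = 81, V = 2E/3 = 54, F = 23 + 6 = 29.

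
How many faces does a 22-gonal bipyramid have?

44

A bipyramid over an n-gon has 2n triangular faces and n + 2 vertices: V = 22 + 2 = 24, E = 3·22 = 66, F = 2·22 = 44.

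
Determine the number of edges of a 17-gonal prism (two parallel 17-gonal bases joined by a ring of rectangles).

51

A prism on an n-gon has two n-gon bases and n rectangular sides: V = 2·17 = 34, E = 3·17 = 51, F = 17 + 2 = 19.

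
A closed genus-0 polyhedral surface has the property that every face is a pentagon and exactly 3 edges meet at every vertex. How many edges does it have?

30

Each face has 5 edges and each edge borders two faces, so 2E = 5F.
Each vertex has degree 3, so 3V = 2E and hence V = 5F/3.
Euler: V − E + F = 2 ⇒ (5F/3) − (5F/2) + F = 2.
Multiply by 6: (10 − 15 + 6)F = 12, i.e. 1F = 12.
So F = 12, E = 5·12/2 = 30, V = 5·12/3 = 20.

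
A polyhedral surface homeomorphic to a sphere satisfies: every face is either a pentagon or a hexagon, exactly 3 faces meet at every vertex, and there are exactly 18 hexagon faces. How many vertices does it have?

56

Let x be the number of pentagons; then F = 18 + x.
Edge–face incidences: 2E = 6·18 + 5·x = 108 + 5x.
Every vertex has degree 3, so 3V = 2E.
Euler: V − E + F = 2 ⇒ (2E)/3 − E + (18 + x) = 2.
Multiply by 6: 2·(2E) − 3·(2E) + 6·(18 + x) = 12, i.e. 108 + 6x − (108 + 5x) = 12.
Collecting terms: x = 12.
Then 2E = 108 + 5·12 = 168, so E = 84, V = 2E/3 = 56, F = 18 + 12 = 30.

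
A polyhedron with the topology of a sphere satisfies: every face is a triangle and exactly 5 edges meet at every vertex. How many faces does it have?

Each face has 3 edges and each edge borders two faces, so 2E = 3F.
Each vertex has degree 5, so 5V = 2E and hence V = 3F/5.
Euler: V − E + F = 2 ⇒ (3F/5) − (3F/2) + F = 2.
Multiply by 10: (6 − 15 + 10)F = 20, i.e. 1F = 20.
So F = 20, E = 3·20/2 = 30, V = 3·20/5 = 12.

20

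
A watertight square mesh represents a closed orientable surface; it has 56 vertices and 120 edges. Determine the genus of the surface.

3

Every face is a square and each edge borders two faces, so 4F = 2·120, giving F = 60.
χ = V − E + F = 56 − 120 + 60 = -4.
For a closed orientable surface χ = 2 − 2g, so g = (2 − (-4))/2 = 3.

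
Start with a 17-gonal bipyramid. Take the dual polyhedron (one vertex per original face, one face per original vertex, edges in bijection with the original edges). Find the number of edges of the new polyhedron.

51

The base solid has V = 19, E = 51, F = 34.
The dual swaps V and F and preserves E: V′ = F = 34, E′ = E = 51, F′ = V = 19.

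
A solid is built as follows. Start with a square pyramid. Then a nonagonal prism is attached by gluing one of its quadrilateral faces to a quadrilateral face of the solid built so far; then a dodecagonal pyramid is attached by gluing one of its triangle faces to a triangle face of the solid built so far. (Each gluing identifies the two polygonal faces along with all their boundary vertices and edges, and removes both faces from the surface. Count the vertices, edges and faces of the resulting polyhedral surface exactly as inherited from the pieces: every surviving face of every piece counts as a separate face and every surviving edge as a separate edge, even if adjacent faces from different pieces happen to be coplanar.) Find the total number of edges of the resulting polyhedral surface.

52

A square pyramid: V=5, E=8, F=5.
Attach a nonagonal prism (V=18, E=27, F=11) along a 4-gon: merge 4 vertices and 4 edges, delete both glued faces → V=19, E=31, F=14.
Attach a dodecagonal pyramid (V=13, E=24, F=13) along a 3-gon: merge 3 vertices and 3 edges, delete both glued faces → V=29, E=52, F=25.
Check: V − E + F = 29 − 52 + 25 = 2.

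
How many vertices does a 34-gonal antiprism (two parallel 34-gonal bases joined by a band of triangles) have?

An antiprism on an n-gon has two n-gon caps and 2n triangles: V = 2·34 = 68, E = 4·34 = 136, F = 2·34 + 2 = 70.

68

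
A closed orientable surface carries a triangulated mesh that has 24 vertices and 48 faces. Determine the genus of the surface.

Every face is a triangle, so 2E = 3·48 = 144, giving E = 72.
χ = V − E + F = 24 − 72 + 48 = 0.
For a closed orientable surface χ = 2 − 2g, so g = (2 − (0))/2 = 1.

1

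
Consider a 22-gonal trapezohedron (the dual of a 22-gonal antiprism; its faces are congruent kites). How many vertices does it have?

The n-trapezohedron (dual of the n-antiprism) has V = 2·22 + 2 = 46, E = 4·22 = 88, F = 2·22 = 44.
Check: V − E + F = 46 − 88 + 44 = 2.

46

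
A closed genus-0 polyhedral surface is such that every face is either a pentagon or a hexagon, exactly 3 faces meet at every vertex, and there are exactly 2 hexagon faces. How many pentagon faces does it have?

Let x be the number of pentagons; then F = 2 + x.
Edge–face incidences: 2E = 6·2 + 5·x = 12 + 5x.
Every vertex has degree 3, so 3V = 2E.
Euler: V − E + F = 2 ⇒ (2E)/3 − E + (2 + x) = 2.
Multiply by 6: 2·(2E) − 3·(2E) + 6·(2 + x) = 12, i.e. 12 + 6x − (12 + 5x) = 12.
Collecting terms: x = 12.
Then 2E = 12 + 5·12 = 72, so E = 36, V = 2E/3 = 24, F = 2 + 12 = 14.

12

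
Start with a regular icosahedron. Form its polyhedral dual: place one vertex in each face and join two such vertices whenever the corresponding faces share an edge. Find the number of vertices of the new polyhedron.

20

The base solid has V = 12, E = 30, F = 20.
The dual swaps V and F and preserves E: V′ = F = 20, E′ = E = 30, F′ = V = 12.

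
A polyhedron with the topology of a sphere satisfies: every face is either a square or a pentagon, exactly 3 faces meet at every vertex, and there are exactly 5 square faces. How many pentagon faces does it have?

2

Let x be the number of pentagons; then F = 5 + x.
Edge–face incidences: 2E = 4·5 + 5·x = 20 + 5x.
Every vertex has degree 3, so 3V = 2E.
Euler: V − E + F = 2 ⇒ (2E)/3 − E + (5 + x) = 2.
Multiply by 6: 2·(2E) − 3·(2E) + 6·(5 + x) = 12, i.e. 30 + 6x − (20 + 5x) = 12.
Collecting terms: x + 10 = 12, so x = 2.
Then 2E = 20 + 5·2 = 30, so E = 15, V = 2E/3 = 10, F = 5 + 2 = 7.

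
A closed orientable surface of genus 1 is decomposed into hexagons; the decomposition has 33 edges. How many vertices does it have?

22

χ = 2 − 2·1 = 0, and every face is a hexagon so 6F = 2E.
F = 2E/6 = 11. Then V = 0 + E − F = 0 + 33 − 11 = 22.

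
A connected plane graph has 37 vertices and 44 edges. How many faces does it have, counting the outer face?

9

Euler's formula for a connected plane graph: V − E + F = 2, so F = 2 − 37 + 44 = 9.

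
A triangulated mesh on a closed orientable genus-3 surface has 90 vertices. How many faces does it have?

188

χ = 2 − 2·3 = -4, and every face is a triangle so 3F = 2E.
V − E + F = -4 with E = 3F/2 gives 90 − (3/2 − 1)·F = -4, so F = 188 and E = 282.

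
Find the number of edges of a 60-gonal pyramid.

A pyramid on an n-gon base has one n-gon and n triangles: V = 60 + 1 = 61, E = 2·60 = 120, F = 60 + 1 = 61.

120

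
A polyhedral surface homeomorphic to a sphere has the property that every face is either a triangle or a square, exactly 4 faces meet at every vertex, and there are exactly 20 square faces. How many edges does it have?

Let x be the number of triangles; then F = 20 + x.
Edge–face incidences: 2E = 4·20 + 3·x = 80 + 3x.
Every vertex has degree 4, so 4V = 2E.
Euler: V − E + F = 2 ⇒ (2E)/4 − E + (20 + x) = 2.
Multiply by 8: 2·(2E) − 4·(2E) + 8·(20 + x) = 16, i.e. 160 + 8x − 2·(80 + 3x) = 16.
Collecting terms: 2x = 16, so x = 8.
Then 2E = 80 + 3·8 = 104, so E = 52, V = 2E/4 = 26, F = 20 + 8 = 28.

52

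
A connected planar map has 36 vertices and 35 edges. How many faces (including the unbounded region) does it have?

Euler's formula for a connected plane graph: V − E + F = 2, so F = 2 − 36 + 35 = 1.

1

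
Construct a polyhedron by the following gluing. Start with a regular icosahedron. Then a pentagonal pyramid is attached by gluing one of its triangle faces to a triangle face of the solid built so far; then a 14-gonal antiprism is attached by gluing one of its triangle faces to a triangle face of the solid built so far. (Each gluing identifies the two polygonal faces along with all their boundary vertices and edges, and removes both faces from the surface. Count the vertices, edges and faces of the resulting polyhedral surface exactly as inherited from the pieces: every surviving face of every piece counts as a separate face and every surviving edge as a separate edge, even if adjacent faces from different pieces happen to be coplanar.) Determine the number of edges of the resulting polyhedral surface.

90

A regular icosahedron: V=12, E=30, F=20.
Attach a pentagonal pyramid (V=6, E=10, F=6) along a 3-gon: merge 3 vertices and 3 edges, delete both glued faces → V=15, E=37, F=24.
Attach a 14-gonal antiprism (V=28, E=56, F=30) along a 3-gon: merge 3 vertices and 3 edges, delete both glued faces → V=40, E=90, F=52.
Check: V − E + F = 40 − 90 + 52 = 2.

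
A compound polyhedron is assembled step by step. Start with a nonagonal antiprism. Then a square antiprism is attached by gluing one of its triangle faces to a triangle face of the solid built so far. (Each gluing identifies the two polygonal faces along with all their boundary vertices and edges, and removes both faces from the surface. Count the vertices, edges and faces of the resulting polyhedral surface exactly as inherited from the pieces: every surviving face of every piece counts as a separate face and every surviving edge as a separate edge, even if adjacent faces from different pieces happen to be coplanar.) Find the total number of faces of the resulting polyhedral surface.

A nonagonal antiprism: V=18, E=36, F=20.
Attach a square antiprism (V=8, E=16, F=10) along a 3-gon: merge 3 vertices and 3 edges, delete both glued faces → V=23, E=49, F=28.
Check: V − E + F = 23 − 49 + 28 = 2.

28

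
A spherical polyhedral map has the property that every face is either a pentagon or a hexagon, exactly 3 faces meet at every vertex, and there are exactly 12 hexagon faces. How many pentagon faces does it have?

Let x be the number of pentagons; then F = 12 + x.
Edge–face incidences: 2E = 6·12 + 5·x = 72 + 5x.
Every vertex has degree 3, so 3V = 2E.
Euler: V − E + F = 2 ⇒ (2E)/3 − E + (12 + x) = 2.
Multiply by 6: 2·(2E) − 3·(2E) + 6·(12 + x) = 12, i.e. 72 + 6x − (72 + 5x) = 12.
Collecting terms: x = 12.
Then 2E = 72 + 5·12 = 132, so E = 66, V = 2E/3 = 44, F = 12 + 12 = 24.

12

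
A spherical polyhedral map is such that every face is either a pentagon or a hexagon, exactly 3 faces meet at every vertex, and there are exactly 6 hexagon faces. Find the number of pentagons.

Let x be the number of pentagons; then F = 6 + x.
Edge–face incidences: 2E = 6·6 + 5·x = 36 + 5x.
Every vertex has degree 3, so 3V = 2E.
Euler: V − E + F = 2 ⇒ (2E)/3 − E + (6 + x) = 2.
Multiply by 6: 2·(2E) − 3·(2E) + 6·(6 + x) = 12, i.e. 36 + 6x − (36 + 5x) = 12.
Collecting terms: x = 12.
Then 2E = 36 + 5·12 = 96, so E = 48, V = 2E/3 = 32, F = 6 + 12 = 18.

12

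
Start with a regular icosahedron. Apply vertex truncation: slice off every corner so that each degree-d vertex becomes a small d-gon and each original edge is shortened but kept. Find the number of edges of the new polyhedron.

The base solid has V = 12, E = 30, F = 20.
Truncation replaces each original edge-end by a new vertex, so V′ = 2E = 60.
Each original edge survives, and each old vertex of degree d contributes d new edges; summing degrees gives Σd = 2E, so E′ = E + 2E = 3E = 90.
Each original face survives and each original vertex becomes one new face: F′ = F + V = 32.

90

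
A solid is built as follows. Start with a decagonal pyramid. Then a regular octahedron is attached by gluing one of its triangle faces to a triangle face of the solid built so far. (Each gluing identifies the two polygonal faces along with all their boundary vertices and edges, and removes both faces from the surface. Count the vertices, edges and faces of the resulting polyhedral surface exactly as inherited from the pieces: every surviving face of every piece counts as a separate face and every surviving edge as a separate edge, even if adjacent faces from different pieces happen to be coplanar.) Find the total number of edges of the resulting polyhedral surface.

29

A decagonal pyramid: V=11, E=20, F=11.
Attach a regular octahedron (V=6, E=12, F=8) along a 3-gon: merge 3 vertices and 3 edges, delete both glued faces → V=14, E=29, F=17.
Check: V − E + F = 14 − 29 + 17 = 2.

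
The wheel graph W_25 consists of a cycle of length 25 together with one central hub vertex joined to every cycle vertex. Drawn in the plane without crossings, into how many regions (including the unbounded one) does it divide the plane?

26

W_25 has V = 25 + 1 = 26 vertices and E = 2·25 = 50 edges.
By Euler's formula F = 2 − V + E = 2 − 26 + 50 = 26.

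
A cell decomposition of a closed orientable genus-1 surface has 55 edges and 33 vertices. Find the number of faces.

22

For a closed orientable surface of genus 1, χ = 2 − 2·1 = 0.
F = 0 − V + E = 0 − 33 + 55 = 22.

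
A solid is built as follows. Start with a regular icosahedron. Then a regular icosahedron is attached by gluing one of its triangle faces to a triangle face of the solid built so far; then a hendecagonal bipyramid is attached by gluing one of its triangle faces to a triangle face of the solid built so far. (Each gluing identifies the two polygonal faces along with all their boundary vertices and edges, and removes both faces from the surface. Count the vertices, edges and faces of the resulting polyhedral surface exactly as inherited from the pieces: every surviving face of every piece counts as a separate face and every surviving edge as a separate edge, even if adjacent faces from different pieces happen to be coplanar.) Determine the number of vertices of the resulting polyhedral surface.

A regular icosahedron: V=12, E=30, F=20.
Attach a regular icosahedron (V=12, E=30, F=20) along a 3-gon: merge 3 vertices and 3 edges, delete both glued faces → V=21, E=57, F=38.
Attach a hendecagonal bipyramid (V=13, E=33, F=22) along a 3-gon: merge 3 vertices and 3 edges, delete both glued faces → V=31, E=87, F=58.
Check: V − E + F = 31 − 87 + 58 = 2.

31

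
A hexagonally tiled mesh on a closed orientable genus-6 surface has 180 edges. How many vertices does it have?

110

χ = 2 − 2·6 = -10, and every face is a hexagon so 6F = 2E.
F = 2E/6 = 60. Then V = -10 + E − F = -10 + 180 − 60 = 110.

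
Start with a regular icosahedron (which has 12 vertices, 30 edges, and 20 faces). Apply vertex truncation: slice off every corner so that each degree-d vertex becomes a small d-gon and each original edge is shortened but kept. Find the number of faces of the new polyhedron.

Truncation replaces each original edge-end by a new vertex, so V′ = 2E = 60.
Each original edge survives, and each old vertex of degree d contributes d new edges; summing degrees gives Σd = 2E, so E′ = E + 2E = 3E = 90.
Each original face survives and each original vertex becomes one new face: F′ = F + V = 32.

32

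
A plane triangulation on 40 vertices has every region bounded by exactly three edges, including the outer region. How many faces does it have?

76

In a plane triangulation 3F = 2E and V − E + F = 2, so F = 2V − 4 = 2·40 − 4 = 76.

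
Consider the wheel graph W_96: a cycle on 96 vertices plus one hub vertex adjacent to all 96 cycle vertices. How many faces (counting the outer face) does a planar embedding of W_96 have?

W_96 has V = 96 + 1 = 97 vertices and E = 2·96 = 192 edges.
By Euler's formula F = 2 − V + E = 2 − 97 + 192 = 97.

97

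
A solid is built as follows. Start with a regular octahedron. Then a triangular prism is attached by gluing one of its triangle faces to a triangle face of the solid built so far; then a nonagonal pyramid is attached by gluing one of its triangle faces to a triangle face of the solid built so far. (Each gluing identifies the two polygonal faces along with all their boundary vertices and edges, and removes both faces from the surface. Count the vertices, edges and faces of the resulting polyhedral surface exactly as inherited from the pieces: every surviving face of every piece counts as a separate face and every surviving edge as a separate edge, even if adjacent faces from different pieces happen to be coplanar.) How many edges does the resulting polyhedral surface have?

33

A regular octahedron: V=6, E=12, F=8.
Attach a triangular prism (V=6, E=9, F=5) along a 3-gon: merge 3 vertices and 3 edges, delete both glued faces → V=9, E=18, F=11.
Attach a nonagonal pyramid (V=10, E=18, F=10) along a 3-gon: merge 3 vertices and 3 edges, delete both glued faces → V=16, E=33, F=19.
Check: V − E + F = 16 − 33 + 19 = 2.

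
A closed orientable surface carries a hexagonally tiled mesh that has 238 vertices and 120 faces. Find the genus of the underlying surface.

Every face is a hexagon, so 2E = 6·120 = 720, giving E = 360.
χ = V − E + F = 238 − 360 + 120 = -2.
For a closed orientable surface χ = 2 − 2g, so g = (2 − (-2))/2 = 2.

2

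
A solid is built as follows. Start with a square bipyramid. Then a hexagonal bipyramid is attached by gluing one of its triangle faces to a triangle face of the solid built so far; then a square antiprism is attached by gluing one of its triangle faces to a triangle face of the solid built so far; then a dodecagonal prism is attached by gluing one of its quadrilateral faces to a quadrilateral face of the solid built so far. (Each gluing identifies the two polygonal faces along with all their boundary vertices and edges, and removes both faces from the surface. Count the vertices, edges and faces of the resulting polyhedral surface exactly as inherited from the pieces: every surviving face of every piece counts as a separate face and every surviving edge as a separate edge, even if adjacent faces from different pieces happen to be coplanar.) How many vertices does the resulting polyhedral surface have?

36

A square bipyramid: V=6, E=12, F=8.
Attach a hexagonal bipyramid (V=8, E=18, F=12) along a 3-gon: merge 3 vertices and 3 edges, delete both glued faces → V=11, E=27, F=18.
Attach a square antiprism (V=8, E=16, F=10) along a 3-gon: merge 3 vertices and 3 edges, delete both glued faces → V=16, E=40, F=26.
Attach a dodecagonal prism (V=24, E=36, F=14) along a 4-gon: merge 4 vertices and 4 edges, delete both glued faces → V=36, E=72, F=38.
Check: V − E + F = 36 − 72 + 38 = 2.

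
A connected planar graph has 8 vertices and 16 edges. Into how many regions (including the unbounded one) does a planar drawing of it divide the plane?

10

Euler's formula for a connected plane graph: V − E + F = 2, so F = 2 − 8 + 16 = 10.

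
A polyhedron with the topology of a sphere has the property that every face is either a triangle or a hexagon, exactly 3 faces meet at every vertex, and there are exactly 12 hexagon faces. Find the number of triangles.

4

Let x be the number of triangles; then F = 12 + x.
Edge–face incidences: 2E = 6·12 + 3·x = 72 + 3x.
Every vertex has degree 3, so 3V = 2E.
Euler: V − E + F = 2 ⇒ (2E)/3 − E + (12 + x) = 2.
Multiply by 6: 2·(2E) − 3·(2E) + 6·(12 + x) = 12, i.e. 72 + 6x − (72 + 3x) = 12.
Collecting terms: 3x = 12, so x = 4.
Then 2E = 72 + 3·4 = 84, so E = 42, V = 2E/3 = 28, F = 12 + 4 = 16.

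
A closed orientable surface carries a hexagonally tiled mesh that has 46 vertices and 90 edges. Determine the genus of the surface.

Every face is a hexagon and each edge borders two faces, so 6F = 2·90, giving F = 30.
χ = V − E + F = 46 − 90 + 30 = -14.
For a closed orientable surface χ = 2 − 2g, so g = (2 − (-14))/2 = 8.

8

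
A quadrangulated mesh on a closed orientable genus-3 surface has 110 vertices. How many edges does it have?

228

χ = 2 − 2·3 = -4, and every face is a square so 4F = 2E.
V − E + F = -4 with E = 4F/2 gives 110 − (4/2 − 1)·F = -4, so F = 114 and E = 228.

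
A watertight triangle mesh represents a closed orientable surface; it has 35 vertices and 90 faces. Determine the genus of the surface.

Every face is a triangle, so 2E = 3·90 = 270, giving E = 135.
χ = V − E + F = 35 − 135 + 90 = -10.
For a closed orientable surface χ = 2 − 2g, so g = (2 − (-10))/2 = 6.

6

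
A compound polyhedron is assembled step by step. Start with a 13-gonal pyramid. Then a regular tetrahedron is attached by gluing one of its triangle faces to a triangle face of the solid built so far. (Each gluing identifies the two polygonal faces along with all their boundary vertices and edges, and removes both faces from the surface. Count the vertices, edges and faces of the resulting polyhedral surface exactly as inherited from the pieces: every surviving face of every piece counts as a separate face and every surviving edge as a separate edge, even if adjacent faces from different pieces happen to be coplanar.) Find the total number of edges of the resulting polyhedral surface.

29

A 13-gonal pyramid: V=14, E=26, F=14.
Attach a regular tetrahedron (V=4, E=6, F=4) along a 3-gon: merge 3 vertices and 3 edges, delete both glued faces → V=15, E=29, F=16.
Check: V − E + F = 15 − 29 + 16 = 2.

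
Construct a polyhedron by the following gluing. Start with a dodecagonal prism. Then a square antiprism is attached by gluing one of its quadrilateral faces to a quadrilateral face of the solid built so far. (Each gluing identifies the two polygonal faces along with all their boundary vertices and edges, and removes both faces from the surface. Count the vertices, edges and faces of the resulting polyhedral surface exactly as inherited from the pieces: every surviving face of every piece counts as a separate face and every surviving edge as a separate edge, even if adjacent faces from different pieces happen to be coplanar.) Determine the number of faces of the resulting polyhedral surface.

A dodecagonal prism: V=24, E=36, F=14.
Attach a square antiprism (V=8, E=16, F=10) along a 4-gon: merge 4 vertices and 4 edges, delete both glued faces → V=28, E=48, F=22.
Check: V − E + F = 28 − 48 + 22 = 2.

22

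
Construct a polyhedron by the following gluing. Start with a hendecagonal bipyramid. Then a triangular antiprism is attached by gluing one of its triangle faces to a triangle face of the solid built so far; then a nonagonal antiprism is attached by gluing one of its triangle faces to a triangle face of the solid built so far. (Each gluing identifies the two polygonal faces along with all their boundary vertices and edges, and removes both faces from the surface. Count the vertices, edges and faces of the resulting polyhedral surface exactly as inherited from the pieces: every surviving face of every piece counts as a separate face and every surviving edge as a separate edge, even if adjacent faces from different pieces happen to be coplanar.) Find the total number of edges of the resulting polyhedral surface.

75

A hendecagonal bipyramid: V=13, E=33, F=22.
Attach a triangular antiprism (V=6, E=12, F=8) along a 3-gon: merge 3 vertices and 3 edges, delete both glued faces → V=16, E=42, F=28.
Attach a nonagonal antiprism (V=18, E=36, F=20) along a 3-gon: merge 3 vertices and 3 edges, delete both glued faces → V=31, E=75, F=46.
Check: V − E + F = 31 − 75 + 46 = 2.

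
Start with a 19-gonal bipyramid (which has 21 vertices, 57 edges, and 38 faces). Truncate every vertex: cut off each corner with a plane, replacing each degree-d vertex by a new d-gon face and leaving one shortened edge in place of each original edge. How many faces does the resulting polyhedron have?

Truncation replaces each original edge-end by a new vertex, so V′ = 2E = 114.
Each original edge survives, and each old vertex of degree d contributes d new edges; summing degrees gives Σd = 2E, so E′ = E + 2E = 3E = 171.
Each original face survives and each original vertex becomes one new face: F′ = F + V = 59.

59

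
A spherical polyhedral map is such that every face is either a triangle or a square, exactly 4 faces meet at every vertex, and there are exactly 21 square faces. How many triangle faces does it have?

8

Let x be the number of triangles; then F = 21 + x.
Edge–face incidences: 2E = 4·21 + 3·x = 84 + 3x.
Every vertex has degree 4, so 4V = 2E.
Euler: V − E + F = 2 ⇒ (2E)/4 − E + (21 + x) = 2.
Multiply by 8: 2·(2E) − 4·(2E) + 8·(21 + x) = 16, i.e. 168 + 8x − 2·(84 + 3x) = 16.
Collecting terms: 2x = 16, so x = 8.
Then 2E = 84 + 3·8 = 108, so E = 54, V = 2E/4 = 27, F = 21 + 8 = 29.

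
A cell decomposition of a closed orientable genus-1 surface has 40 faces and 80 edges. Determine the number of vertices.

40

For a closed orientable surface of genus 1, χ = 2 − 2·1 = 0.
V = 0 + E − F = 0 + 80 − 40 = 40.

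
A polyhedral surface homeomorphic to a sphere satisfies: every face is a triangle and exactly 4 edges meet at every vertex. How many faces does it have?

8

Each face has 3 edges and each edge borders two faces, so 2E = 3F.
Each vertex has degree 4, so 4V = 2E and hence V = 3F/4.
Euler: V − E + F = 2 ⇒ (3F/4) − (3F/2) + F = 2.
Multiply by 8: (6 − 12 + 8)F = 16, i.e. 2F = 16.
So F = 8, E = 3·8/2 = 12, V = 3·8/4 = 6.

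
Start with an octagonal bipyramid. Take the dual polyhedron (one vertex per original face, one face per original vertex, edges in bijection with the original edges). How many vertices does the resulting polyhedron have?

16

The base solid has V = 10, E = 24, F = 16.
The dual swaps V and F and preserves E: V′ = F = 16, E′ = E = 24, F′ = V = 10.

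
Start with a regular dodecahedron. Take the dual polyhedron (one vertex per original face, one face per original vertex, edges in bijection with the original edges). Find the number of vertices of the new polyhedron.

12

The base solid has V = 20, E = 30, F = 12.
The dual swaps V and F and preserves E: V′ = F = 12, E′ = E = 30, F′ = V = 20.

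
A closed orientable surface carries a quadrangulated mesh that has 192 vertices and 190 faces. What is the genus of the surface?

0

Every face is a square, so 2E = 4·190 = 760, giving E = 380.
χ = V − E + F = 192 − 380 + 190 = 2.
For a closed orientable surface χ = 2 − 2g, so g = (2 − (2))/2 = 0.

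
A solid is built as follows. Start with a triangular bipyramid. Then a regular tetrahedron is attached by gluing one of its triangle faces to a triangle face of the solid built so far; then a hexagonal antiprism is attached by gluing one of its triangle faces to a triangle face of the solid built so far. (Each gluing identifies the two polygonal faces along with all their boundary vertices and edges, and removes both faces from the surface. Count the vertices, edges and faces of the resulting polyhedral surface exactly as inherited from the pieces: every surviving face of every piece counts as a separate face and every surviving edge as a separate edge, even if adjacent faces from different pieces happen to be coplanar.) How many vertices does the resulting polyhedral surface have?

A triangular bipyramid: V=5, E=9, F=6.
Attach a regular tetrahedron (V=4, E=6, F=4) along a 3-gon: merge 3 vertices and 3 edges, delete both glued faces → V=6, E=12, F=8.
Attach a hexagonal antiprism (V=12, E=24, F=14) along a 3-gon: merge 3 vertices and 3 edges, delete both glued faces → V=15, E=33, F=20.
Check: V − E + F = 15 − 33 + 20 = 2.

15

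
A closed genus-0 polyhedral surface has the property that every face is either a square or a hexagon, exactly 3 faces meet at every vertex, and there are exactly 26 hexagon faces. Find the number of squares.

6

Let x be the number of squares; then F = 26 + x.
Edge–face incidences: 2E = 6·26 + 4·x = 156 + 4x.
Every vertex has degree 3, so 3V = 2E.
Euler: V − E + F = 2 ⇒ (2E)/3 − E + (26 + x) = 2.
Multiply by 6: 2·(2E) − 3·(2E) + 6·(26 + x) = 12, i.e. 156 + 6x − (156 + 4x) = 12.
Collecting terms: 2x = 12, so x = 6.
Then 2E = 156 + 4·6 = 180, so E = 90, V = 2E/3 = 60, F = 26 + 6 = 32.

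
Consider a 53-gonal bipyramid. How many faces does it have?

106

A bipyramid over an n-gon has 2n triangular faces and n + 2 vertices: V = 53 + 2 = 55, E = 3·53 = 159, F = 2·53 = 106.
Check: V − E + F = 55 − 159 + 106 = 2.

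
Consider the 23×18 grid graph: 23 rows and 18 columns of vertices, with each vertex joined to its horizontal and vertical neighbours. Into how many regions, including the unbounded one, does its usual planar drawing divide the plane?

375

The grid has V = 23·18 = 414 vertices and E = 23·17 + 18·22 = 787 edges.
F = 2 − V + E = 2 − 414 + 787 = 375.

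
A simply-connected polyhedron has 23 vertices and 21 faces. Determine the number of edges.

42

Here V − E + F = 2.
E = V + F − (2) = 23 + 21 − (2) = 42.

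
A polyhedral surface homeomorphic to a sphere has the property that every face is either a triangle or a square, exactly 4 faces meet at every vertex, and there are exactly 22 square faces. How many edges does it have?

56

Let x be the number of triangles; then F = 22 + x.
Edge–face incidences: 2E = 4·22 + 3·x = 88 + 3x.
Every vertex has degree 4, so 4V = 2E.
Euler: V − E + F = 2 ⇒ (2E)/4 − E + (22 + x) = 2.
Multiply by 8: 2·(2E) − 4·(2E) + 8·(22 + x) = 16, i.e. 176 + 8x − 2·(88 + 3x) = 16.
Collecting terms: 2x = 16, so x = 8.
Then 2E = 88 + 3·8 = 112, so E = 56, V = 2E/4 = 28, F = 22 + 8 = 30.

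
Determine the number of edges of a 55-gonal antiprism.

220

An antiprism on an n-gon has two n-gon caps and 2n triangles: V = 2·55 = 110, E = 4·55 = 220, F = 2·55 + 2 = 112.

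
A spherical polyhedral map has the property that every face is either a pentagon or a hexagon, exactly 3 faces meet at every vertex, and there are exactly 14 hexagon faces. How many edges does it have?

72

Let x be the number of pentagons; then F = 14 + x.
Edge–face incidences: 2E = 6·14 + 5·x = 84 + 5x.
Every vertex has degree 3, so 3V = 2E.
Euler: V − E + F = 2 ⇒ (2E)/3 − E + (14 + x) = 2.
Multiply by 6: 2·(2E) − 3·(2E) + 6·(14 + x) = 12, i.e. 84 + 6x − (84 + 5x) = 12.
Collecting terms: x = 12.
Then 2E = 84 + 5·12 = 144, so E = 72, V = 2E/3 = 48, F = 14 + 12 = 26.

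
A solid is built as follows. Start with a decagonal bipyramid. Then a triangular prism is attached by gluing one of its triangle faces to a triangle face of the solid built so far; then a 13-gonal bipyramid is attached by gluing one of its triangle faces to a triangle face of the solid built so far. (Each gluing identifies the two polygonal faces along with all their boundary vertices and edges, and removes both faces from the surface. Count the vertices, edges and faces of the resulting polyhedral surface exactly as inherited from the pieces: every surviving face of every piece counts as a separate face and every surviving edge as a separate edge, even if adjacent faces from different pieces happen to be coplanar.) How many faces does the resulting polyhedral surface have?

A decagonal bipyramid: V=12, E=30, F=20.
Attach a triangular prism (V=6, E=9, F=5) along a 3-gon: merge 3 vertices and 3 edges, delete both glued faces → V=15, E=36, F=23.
Attach a 13-gonal bipyramid (V=15, E=39, F=26) along a 3-gon: merge 3 vertices and 3 edges, delete both glued faces → V=27, E=72, F=47.
Check: V − E + F = 27 − 72 + 47 = 2.

47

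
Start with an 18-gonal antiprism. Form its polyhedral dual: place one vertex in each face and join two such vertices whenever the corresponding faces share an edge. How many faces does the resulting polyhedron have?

36

The base solid has V = 36, E = 72, F = 38.
The dual swaps V and F and preserves E: V′ = F = 38, E′ = E = 72, F′ = V = 36.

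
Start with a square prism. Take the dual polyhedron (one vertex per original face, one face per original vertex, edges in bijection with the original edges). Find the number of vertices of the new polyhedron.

6

The base solid has V = 8, E = 12, F = 6.
The dual swaps V and F and preserves E: V′ = F = 6, E′ = E = 12, F′ = V = 8.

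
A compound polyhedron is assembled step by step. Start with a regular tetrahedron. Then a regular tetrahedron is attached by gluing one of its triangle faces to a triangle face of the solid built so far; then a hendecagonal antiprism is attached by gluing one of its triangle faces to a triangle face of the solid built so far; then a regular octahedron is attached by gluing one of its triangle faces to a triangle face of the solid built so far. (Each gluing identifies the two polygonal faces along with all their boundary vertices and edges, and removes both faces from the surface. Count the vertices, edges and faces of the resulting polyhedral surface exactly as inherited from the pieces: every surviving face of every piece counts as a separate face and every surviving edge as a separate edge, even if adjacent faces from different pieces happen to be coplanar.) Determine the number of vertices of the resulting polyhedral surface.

A regular tetrahedron: V=4, E=6, F=4.
Attach a regular tetrahedron (V=4, E=6, F=4) along a 3-gon: merge 3 vertices and 3 edges, delete both glued faces → V=5, E=9, F=6.
Attach a hendecagonal antiprism (V=22, E=44, F=24) along a 3-gon: merge 3 vertices and 3 edges, delete both glued faces → V=24, E=50, F=28.
Attach a regular octahedron (V=6, E=12, F=8) along a 3-gon: merge 3 vertices and 3 edges, delete both glued faces → V=27, E=59, F=34.
Check: V − E + F = 27 − 59 + 34 = 2.

27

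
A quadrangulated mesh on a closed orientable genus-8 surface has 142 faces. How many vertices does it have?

χ = 2 − 2·8 = -14, and every face is a square so 4F = 2E.
E = 4·142/2 = 284. Then V = -14 + E − F = -14 + 284 − 142 = 128.

128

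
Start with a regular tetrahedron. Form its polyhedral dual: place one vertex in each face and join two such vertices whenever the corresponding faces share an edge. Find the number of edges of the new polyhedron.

6

The base solid has V = 4, E = 6, F = 4.
The dual swaps V and F and preserves E: V′ = F = 4, E′ = E = 6, F′ = V = 4.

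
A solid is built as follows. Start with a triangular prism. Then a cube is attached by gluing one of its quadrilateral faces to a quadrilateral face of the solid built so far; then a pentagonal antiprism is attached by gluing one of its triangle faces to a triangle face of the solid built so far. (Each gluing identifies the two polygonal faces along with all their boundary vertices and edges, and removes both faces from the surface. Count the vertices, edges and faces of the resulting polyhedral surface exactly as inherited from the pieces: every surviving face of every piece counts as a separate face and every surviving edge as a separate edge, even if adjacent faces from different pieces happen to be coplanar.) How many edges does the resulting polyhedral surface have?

34

A triangular prism: V=6, E=9, F=5.
Attach a cube (V=8, E=12, F=6) along a 4-gon: merge 4 vertices and 4 edges, delete both glued faces → V=10, E=17, F=9.
Attach a pentagonal antiprism (V=10, E=20, F=12) along a 3-gon: merge 3 vertices and 3 edges, delete both glued faces → V=17, E=34, F=19.
Check: V − E + F = 17 − 34 + 19 = 2.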